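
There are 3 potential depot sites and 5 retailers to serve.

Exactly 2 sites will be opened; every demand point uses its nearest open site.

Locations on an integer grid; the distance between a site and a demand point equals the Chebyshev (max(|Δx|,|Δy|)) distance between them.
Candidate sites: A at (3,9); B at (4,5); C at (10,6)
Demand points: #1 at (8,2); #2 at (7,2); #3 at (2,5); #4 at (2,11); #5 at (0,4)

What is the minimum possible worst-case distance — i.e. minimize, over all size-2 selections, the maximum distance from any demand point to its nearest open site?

4

Open {A, B}.
  Farthest demand point is #1 at distance 4 (to B); all others are ≤ 4.
With {A, C} the worst case is 5.
With {B, C} the worst case is 6.
No size-2 selection achieves below 4.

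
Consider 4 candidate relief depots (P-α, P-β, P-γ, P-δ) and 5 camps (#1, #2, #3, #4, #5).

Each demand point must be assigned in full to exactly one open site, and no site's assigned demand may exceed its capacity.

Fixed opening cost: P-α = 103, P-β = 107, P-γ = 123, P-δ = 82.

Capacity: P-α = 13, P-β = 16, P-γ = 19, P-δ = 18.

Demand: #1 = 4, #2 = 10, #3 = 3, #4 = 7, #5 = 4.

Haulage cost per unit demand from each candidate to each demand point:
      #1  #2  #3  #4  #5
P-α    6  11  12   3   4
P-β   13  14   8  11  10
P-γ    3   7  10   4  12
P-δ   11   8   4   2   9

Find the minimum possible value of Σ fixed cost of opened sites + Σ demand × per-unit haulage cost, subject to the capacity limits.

349

Open {P-γ, P-δ}; cheapest assignment that respects the capacities:
  P-γ (cap 19, load 14): #1, #2 — cost 4×3 + 10×7 = 82
  P-δ (cap 18, load 14): #3, #4, #5 — cost 3×4 + 7×2 + 4×9 = 62
  Shipping 144, fixed 205 → total 349.
  Any other capacity-feasible assignment to {P-γ, P-δ} ships for at least 144.
Compare {P-α, P-δ}: its best feasible assignment gives total 355.
Compare {P-α, P-γ}: its best feasible assignment gives total 375.
Every other set of open sites that can feasibly serve all demand totals ≥ 355 even under its best assignment. Minimum: 349.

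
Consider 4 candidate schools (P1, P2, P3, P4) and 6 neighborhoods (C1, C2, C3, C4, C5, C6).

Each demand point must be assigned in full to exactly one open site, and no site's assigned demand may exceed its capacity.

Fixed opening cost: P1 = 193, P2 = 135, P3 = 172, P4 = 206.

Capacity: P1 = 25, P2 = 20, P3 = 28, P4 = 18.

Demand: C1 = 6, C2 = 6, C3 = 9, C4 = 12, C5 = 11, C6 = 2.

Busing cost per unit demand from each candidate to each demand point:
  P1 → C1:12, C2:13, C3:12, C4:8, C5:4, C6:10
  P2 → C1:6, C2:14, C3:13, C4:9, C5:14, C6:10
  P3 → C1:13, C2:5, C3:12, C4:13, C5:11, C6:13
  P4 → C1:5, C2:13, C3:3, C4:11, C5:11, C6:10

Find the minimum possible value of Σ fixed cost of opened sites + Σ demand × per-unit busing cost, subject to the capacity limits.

Open {P2, P3}; cheapest assignment that respects the capacities:
  P2 (cap 20, load 20): C1, C4, C6 — cost 6×6 + 12×9 + 2×10 = 164
  P3 (cap 28, load 26): C2, C3, C5 — cost 6×5 + 9×12 + 11×11 = 259
  Shipping 423, fixed 307 → total 730.
  Any other capacity-feasible assignment to {P2, P3} ships for at least 423.
Compare {P1, P3}: its best feasible assignment gives total 741.
Compare {P1, P3, P4}: its best feasible assignment gives total 818.
Every other set of open sites that can feasibly serve all demand totals ≥ 741 even under its best assignment. Minimum: 730.

730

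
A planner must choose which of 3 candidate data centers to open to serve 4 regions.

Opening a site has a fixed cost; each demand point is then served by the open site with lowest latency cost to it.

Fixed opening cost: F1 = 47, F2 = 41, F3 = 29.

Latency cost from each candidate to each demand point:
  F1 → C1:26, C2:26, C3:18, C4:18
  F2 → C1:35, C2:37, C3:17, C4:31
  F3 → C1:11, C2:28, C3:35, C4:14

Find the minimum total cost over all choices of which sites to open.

Open {F3}: assign each demand point to its cheapest open site.
  C1→F3 11, C2→F3 28, C3→F3 35, C4→F3 14
  latency cost 88, fixed 29 → total 117.
Compare {F1}: latency cost 88 + fixed 47 = 135.
Compare {F2, F3}: latency cost 70 + fixed 70 = 140.
Compare {F1, F3}: latency cost 69 + fixed 76 = 145.
All other subsets cost ≥ 135. Minimum total cost: 117.

117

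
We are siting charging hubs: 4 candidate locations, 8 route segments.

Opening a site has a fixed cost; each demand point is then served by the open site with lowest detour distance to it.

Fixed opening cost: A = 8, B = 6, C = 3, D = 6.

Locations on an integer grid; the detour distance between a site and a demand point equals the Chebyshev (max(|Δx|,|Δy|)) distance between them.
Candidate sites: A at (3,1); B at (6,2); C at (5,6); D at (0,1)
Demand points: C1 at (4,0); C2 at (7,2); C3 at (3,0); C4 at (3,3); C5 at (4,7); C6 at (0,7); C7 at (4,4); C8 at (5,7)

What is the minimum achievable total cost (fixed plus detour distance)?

Open {B, C}: assign each demand point to its cheapest open site.
  C1→B 2, C2→B 1, C3→B 3, C4→B 3, C5→C 1, C6→C 5, C7→B 2, C8→C 1
  detour distance 18, fixed 9 → total 27.
Compare {A, C}: detour distance 17 + fixed 11 = 28.
Compare {C}: detour distance 28 + fixed 3 = 31.
Compare {A, B, C}: detour distance 14 + fixed 17 = 31.
All other subsets cost ≥ 28. Minimum total cost: 27.

27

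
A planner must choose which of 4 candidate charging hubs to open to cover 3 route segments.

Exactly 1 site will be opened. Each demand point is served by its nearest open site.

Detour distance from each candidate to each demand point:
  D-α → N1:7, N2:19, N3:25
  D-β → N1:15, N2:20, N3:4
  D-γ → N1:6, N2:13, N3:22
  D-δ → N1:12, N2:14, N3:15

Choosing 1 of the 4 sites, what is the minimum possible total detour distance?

Open {D-β}.
  N1→D-β 15, N2→D-β 20, N3→D-β 4  ⇒ total 39.
Compare {D-γ}: total 41.
Compare {D-δ}: total 41.
No size-1 selection does better; minimum is 39.

39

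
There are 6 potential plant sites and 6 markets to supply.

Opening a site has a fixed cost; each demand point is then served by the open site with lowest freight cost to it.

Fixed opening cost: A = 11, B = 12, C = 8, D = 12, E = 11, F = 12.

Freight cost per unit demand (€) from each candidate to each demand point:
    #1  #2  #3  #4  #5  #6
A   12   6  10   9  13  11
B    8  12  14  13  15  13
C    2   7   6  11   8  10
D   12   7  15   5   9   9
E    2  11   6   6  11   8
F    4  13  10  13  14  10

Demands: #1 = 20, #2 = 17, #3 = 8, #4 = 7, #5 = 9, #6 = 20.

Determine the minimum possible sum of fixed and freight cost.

Open {A, C, E}: assign each demand point to its cheapest open site.
  #1→C 20×2=40, #2→A 17×6=102, #3→C 8×6=48, #4→E 7×6=42, #5→C 9×8=72, #6→E 20×8=160
  freight cost 464, fixed 30 → total 494.
Compare {A, C, D, E}: freight cost 457 + fixed 42 = 499.
Compare {C, E}: freight cost 481 + fixed 19 = 500.
Compare {A, D, E}: freight cost 466 + fixed 34 = 500.
All other subsets cost ≥ 499. Minimum total cost: 494.

494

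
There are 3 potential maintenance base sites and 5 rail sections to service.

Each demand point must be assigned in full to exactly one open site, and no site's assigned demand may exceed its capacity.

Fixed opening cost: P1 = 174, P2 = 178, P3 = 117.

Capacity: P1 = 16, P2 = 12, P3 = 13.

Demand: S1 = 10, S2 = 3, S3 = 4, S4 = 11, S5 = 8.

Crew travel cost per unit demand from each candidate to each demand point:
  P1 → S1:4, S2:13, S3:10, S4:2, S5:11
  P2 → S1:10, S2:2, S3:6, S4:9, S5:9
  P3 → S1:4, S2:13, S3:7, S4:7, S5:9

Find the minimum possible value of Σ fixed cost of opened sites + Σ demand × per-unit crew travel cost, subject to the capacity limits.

649

Open {P1, P2, P3}; cheapest assignment that respects the capacities:
  P1 (cap 16, load 15): S3, S4 — cost 4×10 + 11×2 = 62
  P2 (cap 12, load 11): S2, S5 — cost 3×2 + 8×9 = 78
  P3 (cap 13, load 10): S1 — cost 10×4 = 40
  Shipping 180, fixed 469 → total 649.
  Any other capacity-feasible assignment to {P1, P2, P3} ships for at least 180.
Total demand is 36 and no other set of sites has combined capacity ≥ 36, so {P1, P2, P3} is the only feasible choice of open sites. Minimum: 649.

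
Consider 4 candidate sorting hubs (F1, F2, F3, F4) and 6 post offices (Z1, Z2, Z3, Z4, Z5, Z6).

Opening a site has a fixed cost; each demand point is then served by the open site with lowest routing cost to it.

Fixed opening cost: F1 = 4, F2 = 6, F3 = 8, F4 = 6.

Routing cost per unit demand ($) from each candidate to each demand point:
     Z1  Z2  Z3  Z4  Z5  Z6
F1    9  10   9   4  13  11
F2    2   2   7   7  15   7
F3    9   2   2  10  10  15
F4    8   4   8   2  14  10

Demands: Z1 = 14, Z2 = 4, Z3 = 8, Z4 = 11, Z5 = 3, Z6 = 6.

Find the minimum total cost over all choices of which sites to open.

166

Open {F2, F3, F4}: assign each demand point to its cheapest open site.
  Z1→F2 14×2=28, Z2→F2 4×2=8, Z3→F3 8×2=16, Z4→F4 11×2=22, Z5→F3 3×10=30, Z6→F2 6×7=42
  routing cost 146, fixed 20 → total 166.
Compare {F1, F2, F3, F4}: routing cost 146 + fixed 24 = 170.
Compare {F1, F2, F3}: routing cost 168 + fixed 18 = 186.
Compare {F2, F4}: routing cost 198 + fixed 12 = 210.
All other subsets cost ≥ 170. Minimum total cost: 166.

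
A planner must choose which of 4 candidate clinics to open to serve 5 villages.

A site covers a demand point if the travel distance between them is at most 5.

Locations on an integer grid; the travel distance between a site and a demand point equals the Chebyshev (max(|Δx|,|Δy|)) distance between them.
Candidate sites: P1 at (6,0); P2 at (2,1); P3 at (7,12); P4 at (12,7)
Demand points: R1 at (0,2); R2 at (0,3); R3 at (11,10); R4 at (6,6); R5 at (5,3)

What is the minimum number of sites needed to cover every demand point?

Coverage sets (demand points within 5 of each site):
  P1: {R5}
  P2: {R1, R2, R4, R5}
  P3: {R3}
  P4: {R3}
No single site covers all 5 demand points.
But {P2, P3} covers everything, so the minimum is 2.

2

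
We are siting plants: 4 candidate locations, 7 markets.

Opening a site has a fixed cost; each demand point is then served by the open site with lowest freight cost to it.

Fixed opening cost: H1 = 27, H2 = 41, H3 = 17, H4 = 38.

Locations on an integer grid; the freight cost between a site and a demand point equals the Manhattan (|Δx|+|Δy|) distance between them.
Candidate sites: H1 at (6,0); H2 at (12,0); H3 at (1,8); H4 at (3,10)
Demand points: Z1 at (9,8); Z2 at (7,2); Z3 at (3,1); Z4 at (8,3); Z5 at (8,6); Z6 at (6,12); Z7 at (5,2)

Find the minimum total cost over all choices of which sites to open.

73

Open {H1}: assign each demand point to its cheapest open site.
  Z1→H1 11, Z2→H1 3, Z3→H1 4, Z4→H1 5, Z5→H1 8, Z6→H1 12, Z7→H1 3
  freight cost 46, fixed 27 → total 73.
Compare {H1, H3}: freight cost 40 + fixed 44 = 84.
Compare {H3}: freight cost 69 + fixed 17 = 86.
Compare {H1, H4}: freight cost 36 + fixed 65 = 101.
All other subsets cost ≥ 84. Minimum total cost: 73.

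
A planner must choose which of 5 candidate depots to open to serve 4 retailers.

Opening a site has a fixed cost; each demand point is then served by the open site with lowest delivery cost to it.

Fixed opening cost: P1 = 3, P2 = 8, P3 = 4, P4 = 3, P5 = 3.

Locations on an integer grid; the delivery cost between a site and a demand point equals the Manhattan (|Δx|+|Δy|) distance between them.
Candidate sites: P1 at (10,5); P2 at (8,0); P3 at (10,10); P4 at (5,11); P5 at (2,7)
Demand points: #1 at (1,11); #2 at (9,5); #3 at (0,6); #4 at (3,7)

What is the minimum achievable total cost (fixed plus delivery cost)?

Open {P1, P5}: assign each demand point to its cheapest open site.
  #1→P5 5, #2→P1 1, #3→P5 3, #4→P5 1
  delivery cost 10, fixed 6 → total 16.
Compare {P1, P4, P5}: delivery cost 9 + fixed 9 = 18.
Compare {P1, P3, P5}: delivery cost 10 + fixed 10 = 20.
Compare {P5}: delivery cost 18 + fixed 3 = 21.
All other subsets cost ≥ 18. Minimum total cost: 16.

16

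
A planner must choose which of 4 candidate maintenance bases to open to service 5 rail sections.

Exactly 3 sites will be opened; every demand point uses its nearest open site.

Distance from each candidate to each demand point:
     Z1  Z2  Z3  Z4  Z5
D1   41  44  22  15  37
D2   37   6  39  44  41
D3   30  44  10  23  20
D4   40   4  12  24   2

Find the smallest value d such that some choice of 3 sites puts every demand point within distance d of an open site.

Open {D1, D2, D3}.
  Farthest demand point is Z1 at distance 30 (to D3); all others are ≤ 30.
With {D1, D3, D4} the worst case is 30.
With {D2, D3, D4} the worst case is 30.
No size-3 selection achieves below 30.

30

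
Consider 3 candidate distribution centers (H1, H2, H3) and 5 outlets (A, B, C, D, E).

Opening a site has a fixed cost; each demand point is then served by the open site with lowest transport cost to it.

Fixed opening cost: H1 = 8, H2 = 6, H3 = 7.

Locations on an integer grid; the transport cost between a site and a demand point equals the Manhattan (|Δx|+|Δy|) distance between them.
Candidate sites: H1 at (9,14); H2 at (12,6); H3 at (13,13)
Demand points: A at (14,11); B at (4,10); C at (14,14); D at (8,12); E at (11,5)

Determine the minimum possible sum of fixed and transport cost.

38

Open {H2, H3}: assign each demand point to its cheapest open site.
  A→H3 3, B→H2 12, C→H3 2, D→H3 6, E→H2 2
  transport cost 25, fixed 13 → total 38.
Compare {H3}: transport cost 33 + fixed 7 = 40.
Compare {H1, H2}: transport cost 26 + fixed 14 = 40.
Compare {H1, H2, H3}: transport cost 19 + fixed 21 = 40.
All other subsets cost ≥ 40. Minimum total cost: 38.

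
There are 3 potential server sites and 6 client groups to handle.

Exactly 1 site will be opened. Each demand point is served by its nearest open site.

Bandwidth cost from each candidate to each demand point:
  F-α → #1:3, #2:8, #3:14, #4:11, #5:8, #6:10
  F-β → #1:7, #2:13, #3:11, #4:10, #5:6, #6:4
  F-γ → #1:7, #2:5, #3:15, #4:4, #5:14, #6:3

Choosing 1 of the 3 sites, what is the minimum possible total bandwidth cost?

48

Open {F-γ}.
  #1→F-γ 7, #2→F-γ 5, #3→F-γ 15, #4→F-γ 4, #5→F-γ 14, #6→F-γ 3  ⇒ total 48.
Compare {F-β}: total 51.
Compare {F-α}: total 54.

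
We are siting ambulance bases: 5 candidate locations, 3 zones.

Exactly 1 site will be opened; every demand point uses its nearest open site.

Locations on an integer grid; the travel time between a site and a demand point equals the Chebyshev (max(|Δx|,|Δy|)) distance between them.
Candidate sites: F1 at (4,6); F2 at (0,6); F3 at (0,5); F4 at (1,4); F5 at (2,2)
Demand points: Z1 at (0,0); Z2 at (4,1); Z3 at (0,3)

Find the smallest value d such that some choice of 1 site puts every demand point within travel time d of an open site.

2

Open {F5}.
  Farthest demand point is Z1 at travel time 2 (to F5); all others are ≤ 2.
With {F4} the worst case is 4.
With {F3} the worst case is 5.
No size-1 selection achieves below 2.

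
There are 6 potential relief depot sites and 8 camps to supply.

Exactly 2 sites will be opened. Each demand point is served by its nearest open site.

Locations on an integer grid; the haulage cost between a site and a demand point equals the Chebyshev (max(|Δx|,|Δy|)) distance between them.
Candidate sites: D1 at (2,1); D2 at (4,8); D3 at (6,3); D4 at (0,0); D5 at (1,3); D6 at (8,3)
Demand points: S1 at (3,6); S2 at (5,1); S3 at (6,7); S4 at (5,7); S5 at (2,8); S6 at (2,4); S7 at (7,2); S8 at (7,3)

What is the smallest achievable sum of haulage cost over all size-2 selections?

Open {D2, D3}.
  S1→D2 2, S2→D3 2, S3→D2 2, S4→D2 1, S5→D2 2, S6→D2 4, S7→D3 1, S8→D3 1  ⇒ total 15.
Compare {D2, D6}: total 16.
Compare {D3, D5}: total 21.
No size-2 selection does better; minimum is 15.

15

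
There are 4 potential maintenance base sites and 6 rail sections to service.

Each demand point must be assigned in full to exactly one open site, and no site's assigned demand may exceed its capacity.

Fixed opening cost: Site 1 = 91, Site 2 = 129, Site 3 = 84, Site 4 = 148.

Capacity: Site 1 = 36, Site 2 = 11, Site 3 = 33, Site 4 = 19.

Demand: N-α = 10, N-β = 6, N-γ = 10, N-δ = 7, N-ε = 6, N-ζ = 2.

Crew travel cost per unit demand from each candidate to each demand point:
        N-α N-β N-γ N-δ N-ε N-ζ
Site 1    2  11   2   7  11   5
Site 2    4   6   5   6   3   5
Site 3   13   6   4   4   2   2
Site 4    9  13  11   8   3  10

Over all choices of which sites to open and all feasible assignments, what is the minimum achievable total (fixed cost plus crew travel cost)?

295

Open {Site 1, Site 3}; cheapest assignment that respects the capacities:
  Site 1 (cap 36, load 20): N-α, N-γ — cost 10×2 + 10×2 = 40
  Site 3 (cap 33, load 21): N-β, N-δ, N-ε, N-ζ — cost 6×6 + 7×4 + 6×2 + 2×2 = 80
  Shipping 120, fixed 175 → total 295.
  Any other capacity-feasible assignment to {Site 1, Site 3} ships for at least 120.
Compare {Site 2, Site 3}: its best feasible assignment gives total 373.
Compare {Site 1, Site 2}: its best feasible assignment gives total 403.
Every other set of open sites that can feasibly serve all demand totals ≥ 373 even under its best assignment. Minimum: 295.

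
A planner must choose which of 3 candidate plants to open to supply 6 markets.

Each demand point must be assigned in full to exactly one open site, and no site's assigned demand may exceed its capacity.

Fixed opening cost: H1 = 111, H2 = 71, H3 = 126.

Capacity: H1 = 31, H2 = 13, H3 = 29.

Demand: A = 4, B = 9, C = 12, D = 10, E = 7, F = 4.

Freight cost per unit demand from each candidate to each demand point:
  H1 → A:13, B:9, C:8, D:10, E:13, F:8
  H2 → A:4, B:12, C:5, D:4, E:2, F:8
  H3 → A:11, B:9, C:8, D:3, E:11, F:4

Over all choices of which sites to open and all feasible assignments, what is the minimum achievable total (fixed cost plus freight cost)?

561

Open {H1, H2, H3}; cheapest assignment that respects the capacities:
  H1 (cap 31, load 21): B, C — cost 9×9 + 12×8 = 177
  H2 (cap 13, load 11): A, E — cost 4×4 + 7×2 = 30
  H3 (cap 29, load 14): D, F — cost 10×3 + 4×4 = 46
  Shipping 253, fixed 308 → total 561.
  Any other capacity-feasible assignment to {H1, H2, H3} ships for at least 253.
Compare {H1, H3}: its best feasible assignment gives total 581.
Every other set of open sites that can feasibly serve all demand totals ≥ 581 even under its best assignment. Minimum: 561.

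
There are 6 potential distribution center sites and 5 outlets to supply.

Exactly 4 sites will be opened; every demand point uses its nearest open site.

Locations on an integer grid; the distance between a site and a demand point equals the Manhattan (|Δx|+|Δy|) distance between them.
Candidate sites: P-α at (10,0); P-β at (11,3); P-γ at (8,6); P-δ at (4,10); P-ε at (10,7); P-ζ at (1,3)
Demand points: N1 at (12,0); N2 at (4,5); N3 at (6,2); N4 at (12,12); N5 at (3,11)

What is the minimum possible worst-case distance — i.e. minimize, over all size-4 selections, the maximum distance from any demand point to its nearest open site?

Open {P-α, P-β, P-δ, P-ε}.
  Farthest demand point is N4 at distance 7 (to P-ε); all others are ≤ 7.
With {P-α, P-γ, P-δ, P-ε} the worst case is 7.
With {P-α, P-δ, P-ε, P-ζ} the worst case is 7.
No size-4 selection achieves below 7.

7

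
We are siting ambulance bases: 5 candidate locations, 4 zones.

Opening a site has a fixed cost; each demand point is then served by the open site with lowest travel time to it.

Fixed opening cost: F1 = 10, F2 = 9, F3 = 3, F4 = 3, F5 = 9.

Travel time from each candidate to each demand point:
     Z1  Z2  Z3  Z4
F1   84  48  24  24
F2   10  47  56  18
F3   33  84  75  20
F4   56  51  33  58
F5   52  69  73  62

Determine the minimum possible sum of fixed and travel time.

Open {F1, F2}: assign each demand point to its cheapest open site.
  Z1→F2 10, Z2→F2 47, Z3→F1 24, Z4→F2 18
  travel time 99, fixed 19 → total 118.
Compare {F2, F4}: travel time 108 + fixed 12 = 120.
Compare {F1, F2, F3}: travel time 99 + fixed 22 = 121.
Compare {F1, F2, F4}: travel time 99 + fixed 22 = 121.
All other subsets cost ≥ 120. Minimum total cost: 118.

118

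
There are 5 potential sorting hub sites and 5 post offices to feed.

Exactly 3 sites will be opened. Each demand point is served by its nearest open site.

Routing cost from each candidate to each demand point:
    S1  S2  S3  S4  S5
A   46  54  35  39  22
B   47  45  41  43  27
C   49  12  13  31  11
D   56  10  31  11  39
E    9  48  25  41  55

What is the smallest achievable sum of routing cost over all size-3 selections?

Open {C, D, E}.
  S1→E 9, S2→D 10, S3→C 13, S4→D 11, S5→C 11  ⇒ total 54.
Compare {A, C, E}: total 76.
Compare {B, C, E}: total 76.
No size-3 selection does better; minimum is 54.

54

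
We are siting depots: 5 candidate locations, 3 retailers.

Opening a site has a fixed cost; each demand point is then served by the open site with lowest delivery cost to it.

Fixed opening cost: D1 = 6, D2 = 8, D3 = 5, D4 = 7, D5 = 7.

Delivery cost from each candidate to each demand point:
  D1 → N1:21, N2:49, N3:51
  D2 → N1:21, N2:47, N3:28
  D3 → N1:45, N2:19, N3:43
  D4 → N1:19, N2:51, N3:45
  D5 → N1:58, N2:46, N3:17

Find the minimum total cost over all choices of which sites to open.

Open {D3, D4, D5}: assign each demand point to its cheapest open site.
  N1→D4 19, N2→D3 19, N3→D5 17
  delivery cost 55, fixed 19 → total 74.
Compare {D1, D3, D5}: delivery cost 57 + fixed 18 = 75.
Compare {D2, D3, D5}: delivery cost 57 + fixed 20 = 77.
Compare {D1, D3, D4, D5}: delivery cost 55 + fixed 25 = 80.
All other subsets cost ≥ 75. Minimum total cost: 74.

74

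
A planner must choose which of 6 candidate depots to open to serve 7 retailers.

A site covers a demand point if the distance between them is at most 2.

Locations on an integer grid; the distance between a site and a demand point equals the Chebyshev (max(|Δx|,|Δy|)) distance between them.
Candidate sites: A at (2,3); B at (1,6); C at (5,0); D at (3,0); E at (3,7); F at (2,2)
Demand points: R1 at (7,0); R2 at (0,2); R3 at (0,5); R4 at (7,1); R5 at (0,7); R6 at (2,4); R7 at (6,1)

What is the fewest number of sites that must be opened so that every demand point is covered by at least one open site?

Coverage sets (demand points within 2 of each site):
  A: {R2, R3, R6}
  B: {R3, R5, R6}
  C: {R1, R4, R7}
  D: {}
  E: {}
  F: {R2, R6}
No 2 sites suffice: every size-2 union leaves at least one demand point uncovered.
But {A, B, C} covers everything, so the minimum is 3.

3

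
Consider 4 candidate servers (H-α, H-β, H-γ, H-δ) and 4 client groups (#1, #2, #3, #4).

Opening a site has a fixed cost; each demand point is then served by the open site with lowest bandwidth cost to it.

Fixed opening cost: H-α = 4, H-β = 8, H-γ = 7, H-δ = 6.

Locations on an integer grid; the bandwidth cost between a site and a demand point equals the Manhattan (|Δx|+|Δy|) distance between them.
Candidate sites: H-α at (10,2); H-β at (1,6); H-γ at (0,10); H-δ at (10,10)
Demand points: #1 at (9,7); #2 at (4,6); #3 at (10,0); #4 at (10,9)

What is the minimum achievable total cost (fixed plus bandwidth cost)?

Open {H-α, H-δ}: assign each demand point to its cheapest open site.
  #1→H-δ 4, #2→H-α 10, #3→H-α 2, #4→H-δ 1
  bandwidth cost 17, fixed 10 → total 27.
Compare {H-α, H-β, H-δ}: bandwidth cost 10 + fixed 18 = 28.
Compare {H-α}: bandwidth cost 25 + fixed 4 = 29.
Compare {H-α, H-β}: bandwidth cost 18 + fixed 12 = 30.
All other subsets cost ≥ 28. Minimum total cost: 27.

27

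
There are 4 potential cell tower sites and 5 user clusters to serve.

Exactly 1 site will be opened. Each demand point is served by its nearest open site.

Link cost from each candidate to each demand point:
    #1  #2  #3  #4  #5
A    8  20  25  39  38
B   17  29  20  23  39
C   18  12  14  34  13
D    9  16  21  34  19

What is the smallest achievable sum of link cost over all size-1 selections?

91

Open {C}.
  #1→C 18, #2→C 12, #3→C 14, #4→C 34, #5→C 13  ⇒ total 91.
Compare {D}: total 99.
Compare {B}: total 128.
No size-1 selection does better; minimum is 91.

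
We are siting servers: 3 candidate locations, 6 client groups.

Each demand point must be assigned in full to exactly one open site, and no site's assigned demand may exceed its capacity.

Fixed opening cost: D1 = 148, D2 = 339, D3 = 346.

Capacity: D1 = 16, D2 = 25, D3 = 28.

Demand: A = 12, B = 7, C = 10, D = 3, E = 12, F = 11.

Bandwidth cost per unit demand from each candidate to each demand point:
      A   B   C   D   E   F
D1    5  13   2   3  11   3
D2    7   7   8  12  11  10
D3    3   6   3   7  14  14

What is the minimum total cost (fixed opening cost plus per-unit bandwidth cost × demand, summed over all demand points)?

Open {D1, D2, D3}; cheapest assignment that respects the capacities:
  D1 (cap 16, load 14): D, F — cost 3×3 + 11×3 = 42
  D2 (cap 25, load 19): B, E — cost 7×7 + 12×11 = 181
  D3 (cap 28, load 22): A, C — cost 12×3 + 10×3 = 66
  Shipping 289, fixed 833 → total 1122.
  Any other capacity-feasible assignment to {D1, D2, D3} ships for at least 289.
Total demand is 55 and no other set of sites has combined capacity ≥ 55, so {D1, D2, D3} is the only feasible choice of open sites. Minimum: 1122.

1122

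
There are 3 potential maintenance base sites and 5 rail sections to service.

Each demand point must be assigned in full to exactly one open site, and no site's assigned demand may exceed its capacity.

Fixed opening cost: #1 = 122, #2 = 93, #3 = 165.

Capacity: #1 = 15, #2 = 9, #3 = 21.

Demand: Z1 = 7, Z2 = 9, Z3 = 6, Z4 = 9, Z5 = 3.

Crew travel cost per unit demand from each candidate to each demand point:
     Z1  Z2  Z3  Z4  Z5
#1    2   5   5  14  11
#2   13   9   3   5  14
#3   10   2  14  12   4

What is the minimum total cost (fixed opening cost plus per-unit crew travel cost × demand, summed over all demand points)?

Open {#1, #3}; cheapest assignment that respects the capacities:
  #1 (cap 15, load 13): Z1, Z3 — cost 7×2 + 6×5 = 44
  #3 (cap 21, load 21): Z2, Z4, Z5 — cost 9×2 + 9×12 + 3×4 = 138
  Shipping 182, fixed 287 → total 469.
  Any other capacity-feasible assignment to {#1, #3} ships for at least 182.
Compare {#1, #2, #3}: its best feasible assignment gives total 499.
Every other set of open sites that can feasibly serve all demand totals ≥ 499 even under its best assignment. Minimum: 469.

469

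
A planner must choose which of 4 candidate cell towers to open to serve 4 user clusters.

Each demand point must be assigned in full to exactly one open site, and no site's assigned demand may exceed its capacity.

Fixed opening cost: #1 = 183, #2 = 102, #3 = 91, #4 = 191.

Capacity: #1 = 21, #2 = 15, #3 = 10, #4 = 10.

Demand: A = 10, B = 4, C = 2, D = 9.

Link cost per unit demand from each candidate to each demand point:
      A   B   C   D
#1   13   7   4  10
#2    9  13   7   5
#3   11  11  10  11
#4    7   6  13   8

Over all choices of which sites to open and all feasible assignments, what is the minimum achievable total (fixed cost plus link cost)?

414

Open {#2, #3}; cheapest assignment that respects the capacities:
  #2 (cap 15, load 15): B, C, D — cost 4×13 + 2×7 + 9×5 = 111
  #3 (cap 10, load 10): A — cost 10×11 = 110
  Shipping 221, fixed 193 → total 414.
  Any other capacity-feasible assignment to {#2, #3} ships for at least 221.
Compare {#2, #4}: its best feasible assignment gives total 474.
Compare {#1, #2}: its best feasible assignment gives total 496.
Every other set of open sites that can feasibly serve all demand totals ≥ 474 even under its best assignment. Minimum: 414.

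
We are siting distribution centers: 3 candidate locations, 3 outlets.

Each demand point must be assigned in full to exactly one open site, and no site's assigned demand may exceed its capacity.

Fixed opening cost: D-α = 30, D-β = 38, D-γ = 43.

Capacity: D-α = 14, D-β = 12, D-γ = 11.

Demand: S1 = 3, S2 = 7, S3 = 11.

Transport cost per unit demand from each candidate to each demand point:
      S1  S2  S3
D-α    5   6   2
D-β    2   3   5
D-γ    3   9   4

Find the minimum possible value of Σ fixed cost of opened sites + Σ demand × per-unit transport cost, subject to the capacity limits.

Open {D-α, D-β}; cheapest assignment that respects the capacities:
  D-α (cap 14, load 11): S3 — cost 11×2 = 22
  D-β (cap 12, load 10): S1, S2 — cost 3×2 + 7×3 = 27
  Shipping 49, fixed 68 → total 117.
  Any other capacity-feasible assignment to {D-α, D-β} ships for at least 49.
Compare {D-β, D-γ}: its best feasible assignment gives total 152.
Compare {D-α, D-β, D-γ}: its best feasible assignment gives total 160.
Every other set of open sites that can feasibly serve all demand totals ≥ 152 even under its best assignment. Minimum: 117.

117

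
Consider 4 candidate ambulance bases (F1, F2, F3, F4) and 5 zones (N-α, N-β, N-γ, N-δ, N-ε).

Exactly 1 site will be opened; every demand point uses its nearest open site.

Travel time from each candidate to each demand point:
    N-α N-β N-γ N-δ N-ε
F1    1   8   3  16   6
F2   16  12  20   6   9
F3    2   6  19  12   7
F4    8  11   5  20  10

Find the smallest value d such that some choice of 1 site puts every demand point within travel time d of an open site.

Open {F1}.
  Farthest demand point is N-δ at travel time 16 (to F1); all others are ≤ 16.
With {F3} the worst case is 19.
With {F2} the worst case is 20.
No size-1 selection achieves below 16.

16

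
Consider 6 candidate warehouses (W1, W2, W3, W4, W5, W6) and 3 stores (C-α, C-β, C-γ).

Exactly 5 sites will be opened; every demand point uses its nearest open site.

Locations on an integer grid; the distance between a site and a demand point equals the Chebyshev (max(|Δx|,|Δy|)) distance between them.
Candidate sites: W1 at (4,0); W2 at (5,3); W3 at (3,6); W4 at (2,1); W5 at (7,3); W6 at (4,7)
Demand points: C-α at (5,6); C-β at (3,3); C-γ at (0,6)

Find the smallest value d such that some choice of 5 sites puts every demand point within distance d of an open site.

Open {W1, W2, W3, W4, W5}.
  Farthest demand point is C-γ at distance 3 (to W3); all others are ≤ 3.
With {W1, W2, W3, W4, W6} the worst case is 3.
With {W1, W2, W3, W5, W6} the worst case is 3.
No size-5 selection achieves below 3.

3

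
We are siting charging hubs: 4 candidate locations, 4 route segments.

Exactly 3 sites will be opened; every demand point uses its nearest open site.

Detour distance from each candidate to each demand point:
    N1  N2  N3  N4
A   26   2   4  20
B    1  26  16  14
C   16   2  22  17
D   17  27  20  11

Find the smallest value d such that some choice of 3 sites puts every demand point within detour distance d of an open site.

11

Open {A, B, D}.
  Farthest demand point is N4 at detour distance 11 (to D); all others are ≤ 11.
With {A, B, C} the worst case is 14.
With {A, C, D} the worst case is 16.
No size-3 selection achieves below 11.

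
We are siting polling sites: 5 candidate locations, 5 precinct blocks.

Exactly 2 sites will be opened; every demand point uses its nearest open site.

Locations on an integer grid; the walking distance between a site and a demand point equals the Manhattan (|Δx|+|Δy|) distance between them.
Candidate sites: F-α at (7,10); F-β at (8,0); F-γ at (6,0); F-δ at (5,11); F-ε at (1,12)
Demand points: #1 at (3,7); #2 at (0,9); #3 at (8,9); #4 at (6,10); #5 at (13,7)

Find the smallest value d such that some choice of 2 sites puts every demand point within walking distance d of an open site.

Open {F-α, F-β}.
  Farthest demand point is #5 at walking distance 9 (to F-α); all others are ≤ 9.
With {F-α, F-γ} the worst case is 9.
With {F-α, F-δ} the worst case is 9.
No size-2 selection achieves below 9.

9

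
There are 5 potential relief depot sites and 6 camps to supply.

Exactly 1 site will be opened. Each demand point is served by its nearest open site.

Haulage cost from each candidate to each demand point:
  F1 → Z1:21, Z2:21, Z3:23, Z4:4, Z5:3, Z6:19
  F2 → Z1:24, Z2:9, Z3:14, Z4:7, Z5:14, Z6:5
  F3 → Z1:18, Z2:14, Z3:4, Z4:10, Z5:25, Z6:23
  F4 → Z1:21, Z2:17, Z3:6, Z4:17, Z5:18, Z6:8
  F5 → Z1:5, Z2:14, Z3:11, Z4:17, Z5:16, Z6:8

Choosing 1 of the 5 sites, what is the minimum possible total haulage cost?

Open {F5}.
  Z1→F5 5, Z2→F5 14, Z3→F5 11, Z4→F5 17, Z5→F5 16, Z6→F5 8  ⇒ total 71.
Compare {F2}: total 73.
Compare {F4}: total 87.
No size-1 selection does better; minimum is 71.

71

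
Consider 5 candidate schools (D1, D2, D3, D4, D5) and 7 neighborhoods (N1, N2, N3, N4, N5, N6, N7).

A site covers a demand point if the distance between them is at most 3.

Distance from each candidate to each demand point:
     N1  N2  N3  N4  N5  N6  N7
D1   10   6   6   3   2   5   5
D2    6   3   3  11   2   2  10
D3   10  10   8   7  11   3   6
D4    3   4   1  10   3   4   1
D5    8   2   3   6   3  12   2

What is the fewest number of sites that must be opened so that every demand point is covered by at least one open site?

3

Coverage sets (demand points within 3 of each site):
  D1: {N4, N5}
  D2: {N2, N3, N5, N6}
  D3: {N6}
  D4: {N1, N3, N5, N7}
  D5: {N2, N3, N5, N7}
No 2 sites suffice: every size-2 union leaves at least one demand point uncovered.
But {D1, D2, D4} covers everything, so the minimum is 3.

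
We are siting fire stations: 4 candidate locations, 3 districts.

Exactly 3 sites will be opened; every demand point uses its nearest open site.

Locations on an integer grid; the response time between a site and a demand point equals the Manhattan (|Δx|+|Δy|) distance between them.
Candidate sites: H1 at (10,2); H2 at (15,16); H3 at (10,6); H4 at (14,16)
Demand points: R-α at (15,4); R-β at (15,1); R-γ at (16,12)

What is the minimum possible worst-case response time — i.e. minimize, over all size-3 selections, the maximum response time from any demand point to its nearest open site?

Open {H1, H2, H3}.
  Farthest demand point is R-α at response time 7 (to H1); all others are ≤ 7.
With {H1, H2, H4} the worst case is 7.
With {H1, H3, H4} the worst case is 7.
No size-3 selection achieves below 7.

7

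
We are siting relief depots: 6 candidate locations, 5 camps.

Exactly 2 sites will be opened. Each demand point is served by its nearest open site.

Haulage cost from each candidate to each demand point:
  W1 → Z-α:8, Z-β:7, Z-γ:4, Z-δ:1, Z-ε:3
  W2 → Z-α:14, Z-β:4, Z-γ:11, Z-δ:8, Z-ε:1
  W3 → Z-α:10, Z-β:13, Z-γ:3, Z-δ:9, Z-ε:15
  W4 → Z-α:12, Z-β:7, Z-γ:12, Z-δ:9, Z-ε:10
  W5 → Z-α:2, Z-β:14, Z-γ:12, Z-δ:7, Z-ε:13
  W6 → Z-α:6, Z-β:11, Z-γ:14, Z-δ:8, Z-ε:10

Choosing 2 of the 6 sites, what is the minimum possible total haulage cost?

Open {W1, W5}.
  Z-α→W5 2, Z-β→W1 7, Z-γ→W1 4, Z-δ→W1 1, Z-ε→W1 3  ⇒ total 17.
Compare {W1, W2}: total 18.
Compare {W1, W6}: total 21.
No size-2 selection does better; minimum is 17.

17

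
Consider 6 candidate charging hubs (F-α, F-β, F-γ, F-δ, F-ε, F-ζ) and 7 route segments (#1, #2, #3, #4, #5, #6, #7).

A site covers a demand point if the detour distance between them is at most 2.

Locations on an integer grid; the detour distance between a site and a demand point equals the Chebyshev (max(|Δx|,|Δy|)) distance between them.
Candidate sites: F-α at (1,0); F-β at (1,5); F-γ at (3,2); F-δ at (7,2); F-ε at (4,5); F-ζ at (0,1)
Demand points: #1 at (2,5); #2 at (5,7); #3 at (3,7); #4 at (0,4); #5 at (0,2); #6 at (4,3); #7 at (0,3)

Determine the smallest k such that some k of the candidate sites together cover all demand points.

3

Coverage sets (demand points within 2 of each site):
  F-α: {#5}
  F-β: {#1, #3, #4, #7}
  F-γ: {#6}
  F-δ: {}
  F-ε: {#1, #2, #3, #6}
  F-ζ: {#5, #7}
No 2 sites suffice: every size-2 union leaves at least one demand point uncovered.
But {F-α, F-β, F-ε} covers everything, so the minimum is 3.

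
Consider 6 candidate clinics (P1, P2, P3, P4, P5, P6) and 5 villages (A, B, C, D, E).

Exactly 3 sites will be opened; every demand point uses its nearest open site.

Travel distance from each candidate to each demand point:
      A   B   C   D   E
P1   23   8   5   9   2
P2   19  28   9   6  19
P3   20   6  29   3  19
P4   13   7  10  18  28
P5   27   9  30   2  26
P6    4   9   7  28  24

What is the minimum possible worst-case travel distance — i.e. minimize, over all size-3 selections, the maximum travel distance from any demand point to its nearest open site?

6

Open {P1, P3, P6}.
  Farthest demand point is B at travel distance 6 (to P3); all others are ≤ 6.
With {P1, P2, P6} the worst case is 8.
With {P1, P5, P6} the worst case is 8.
No size-3 selection achieves below 6.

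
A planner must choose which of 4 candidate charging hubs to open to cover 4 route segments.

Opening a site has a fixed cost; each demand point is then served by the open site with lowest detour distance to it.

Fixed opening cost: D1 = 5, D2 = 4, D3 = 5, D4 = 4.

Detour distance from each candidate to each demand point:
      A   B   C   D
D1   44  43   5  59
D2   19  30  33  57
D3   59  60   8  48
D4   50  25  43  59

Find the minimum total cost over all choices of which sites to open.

Open {D2, D3, D4}: assign each demand point to its cheapest open site.
  A→D2 19, B→D4 25, C→D3 8, D→D3 48
  detour distance 100, fixed 13 → total 113.
Compare {D2, D3}: detour distance 105 + fixed 9 = 114.
Compare {D1, D2, D3, D4}: detour distance 97 + fixed 18 = 115.
Compare {D1, D2, D3}: detour distance 102 + fixed 14 = 116.
All other subsets cost ≥ 114. Minimum total cost: 113.

113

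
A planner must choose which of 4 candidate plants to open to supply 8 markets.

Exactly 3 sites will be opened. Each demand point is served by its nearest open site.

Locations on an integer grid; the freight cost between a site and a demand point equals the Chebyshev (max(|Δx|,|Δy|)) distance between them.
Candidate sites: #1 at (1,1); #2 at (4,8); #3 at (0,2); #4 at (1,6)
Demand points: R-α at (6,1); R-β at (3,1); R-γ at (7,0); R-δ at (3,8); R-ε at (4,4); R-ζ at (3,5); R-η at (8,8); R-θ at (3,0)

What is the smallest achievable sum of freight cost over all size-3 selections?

25

Open {#1, #2, #4}.
  R-α→#1 5, R-β→#1 2, R-γ→#1 6, R-δ→#2 1, R-ε→#1 3, R-ζ→#4 2, R-η→#2 4, R-θ→#1 2  ⇒ total 25.
Compare {#1, #2, #3}: total 26.
Compare {#2, #3, #4}: total 27.
No size-3 selection does better; minimum is 25.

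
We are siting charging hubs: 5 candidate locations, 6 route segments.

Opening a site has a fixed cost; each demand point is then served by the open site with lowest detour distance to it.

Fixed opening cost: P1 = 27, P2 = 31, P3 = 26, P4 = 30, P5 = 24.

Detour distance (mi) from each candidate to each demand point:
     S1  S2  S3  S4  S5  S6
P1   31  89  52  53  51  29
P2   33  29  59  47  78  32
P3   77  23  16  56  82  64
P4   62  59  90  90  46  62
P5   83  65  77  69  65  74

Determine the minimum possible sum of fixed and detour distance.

256

Open {P1, P3}: assign each demand point to its cheapest open site.
  S1→P1 31, S2→P3 23, S3→P3 16, S4→P1 53, S5→P1 51, S6→P1 29
  detour distance 203, fixed 53 → total 256.
Compare {P1, P3, P5}: detour distance 203 + fixed 77 = 280.
Compare {P1, P2, P3}: detour distance 197 + fixed 84 = 281.
Compare {P1, P3, P4}: detour distance 198 + fixed 83 = 281.
All other subsets cost ≥ 280. Minimum total cost: 256.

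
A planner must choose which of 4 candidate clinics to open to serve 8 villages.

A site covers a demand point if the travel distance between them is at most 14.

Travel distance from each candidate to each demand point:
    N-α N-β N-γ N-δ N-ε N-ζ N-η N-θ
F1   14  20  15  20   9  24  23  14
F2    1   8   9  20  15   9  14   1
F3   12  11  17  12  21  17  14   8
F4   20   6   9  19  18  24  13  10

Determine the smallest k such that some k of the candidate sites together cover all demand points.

3

Coverage sets (demand points within 14 of each site):
  F1: {N-α, N-ε, N-θ}
  F2: {N-α, N-β, N-γ, N-ζ, N-η, N-θ}
  F3: {N-α, N-β, N-δ, N-η, N-θ}
  F4: {N-β, N-γ, N-η, N-θ}
No 2 sites suffice: every size-2 union leaves at least one demand point uncovered.
But {F1, F2, F3} covers everything, so the minimum is 3.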